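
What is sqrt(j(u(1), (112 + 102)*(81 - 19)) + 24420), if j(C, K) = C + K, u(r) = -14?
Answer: 3*sqrt(4186) ≈ 194.10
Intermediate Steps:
sqrt(j(u(1), (112 + 102)*(81 - 19)) + 24420) = sqrt((-14 + (112 + 102)*(81 - 19)) + 24420) = sqrt((-14 + 214*62) + 24420) = sqrt((-14 + 13268) + 24420) = sqrt(13254 + 24420) = sqrt(37674) = 3*sqrt(4186)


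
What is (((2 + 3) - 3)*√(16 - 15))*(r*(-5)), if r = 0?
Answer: 0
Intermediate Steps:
(((2 + 3) - 3)*√(16 - 15))*(r*(-5)) = (((2 + 3) - 3)*√(16 - 15))*(0*(-5)) = ((5 - 3)*√1)*0 = (2*1)*0 = 2*0 = 0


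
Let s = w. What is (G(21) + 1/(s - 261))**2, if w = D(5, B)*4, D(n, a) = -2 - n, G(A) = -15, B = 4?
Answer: 18800896/83521 ≈ 225.10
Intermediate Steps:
w = -28 (w = (-2 - 1*5)*4 = (-2 - 5)*4 = -7*4 = -28)
s = -28
(G(21) + 1/(s - 261))**2 = (-15 + 1/(-28 - 261))**2 = (-15 + 1/(-289))**2 = (-15 - 1/289)**2 = (-4336/289)**2 = 18800896/83521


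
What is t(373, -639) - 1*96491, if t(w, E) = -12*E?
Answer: -88823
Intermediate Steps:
t(373, -639) - 1*96491 = -12*(-639) - 1*96491 = 7668 - 96491 = -88823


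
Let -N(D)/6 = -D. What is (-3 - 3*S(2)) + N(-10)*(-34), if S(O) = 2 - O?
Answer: 2037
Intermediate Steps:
N(D) = 6*D (N(D) = -(-6)*D = 6*D)
(-3 - 3*S(2)) + N(-10)*(-34) = (-3 - 3*(2 - 1*2)) + (6*(-10))*(-34) = (-3 - 3*(2 - 2)) - 60*(-34) = (-3 - 3*0) + 2040 = (-3 + 0) + 2040 = -3 + 2040 = 2037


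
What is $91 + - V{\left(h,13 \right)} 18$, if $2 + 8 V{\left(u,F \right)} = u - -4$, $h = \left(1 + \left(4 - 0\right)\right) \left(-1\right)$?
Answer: $\frac{391}{4} \approx 97.75$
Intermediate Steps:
$h = -5$ ($h = \left(1 + \left(4 + 0\right)\right) \left(-1\right) = \left(1 + 4\right) \left(-1\right) = 5 \left(-1\right) = -5$)
$V{\left(u,F \right)} = \frac{1}{4} + \frac{u}{8}$ ($V{\left(u,F \right)} = - \frac{1}{4} + \frac{u - -4}{8} = - \frac{1}{4} + \frac{u + 4}{8} = - \frac{1}{4} + \frac{4 + u}{8} = - \frac{1}{4} + \left(\frac{1}{2} + \frac{u}{8}\right) = \frac{1}{4} + \frac{u}{8}$)
$91 + - V{\left(h,13 \right)} 18 = 91 + - (\frac{1}{4} + \frac{1}{8} \left(-5\right)) 18 = 91 + - (\frac{1}{4} - \frac{5}{8}) 18 = 91 + \left(-1\right) \left(- \frac{3}{8}\right) 18 = 91 + \frac{3}{8} \cdot 18 = 91 + \frac{27}{4} = \frac{391}{4}$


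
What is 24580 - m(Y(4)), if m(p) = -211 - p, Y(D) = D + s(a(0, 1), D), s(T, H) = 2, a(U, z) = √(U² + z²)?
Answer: 24797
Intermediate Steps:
Y(D) = 2 + D (Y(D) = D + 2 = 2 + D)
24580 - m(Y(4)) = 24580 - (-211 - (2 + 4)) = 24580 - (-211 - 1*6) = 24580 - (-211 - 6) = 24580 - 1*(-217) = 24580 + 217 = 24797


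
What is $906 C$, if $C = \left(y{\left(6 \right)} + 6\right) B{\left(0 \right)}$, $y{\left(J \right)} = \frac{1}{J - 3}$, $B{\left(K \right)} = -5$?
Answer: $-28690$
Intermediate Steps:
$y{\left(J \right)} = \frac{1}{-3 + J}$
$C = - \frac{95}{3}$ ($C = \left(\frac{1}{-3 + 6} + 6\right) \left(-5\right) = \left(\frac{1}{3} + 6\right) \left(-5\right) = \frac{19}{3} \left(-5\right) = - \frac{95}{3} \approx -31.667$)
$906 C = 906 \left(- \frac{95}{3}\right) = -28690$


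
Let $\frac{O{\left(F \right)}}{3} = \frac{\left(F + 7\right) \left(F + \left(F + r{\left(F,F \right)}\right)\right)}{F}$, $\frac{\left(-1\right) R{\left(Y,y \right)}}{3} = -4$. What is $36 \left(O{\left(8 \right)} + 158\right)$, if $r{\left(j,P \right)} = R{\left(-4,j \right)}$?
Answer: $11358$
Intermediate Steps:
$R{\left(Y,y \right)} = 12$ ($R{\left(Y,y \right)} = \left(-3\right) \left(-4\right) = 12$)
$r{\left(j,P \right)} = 12$
$O{\left(F \right)} = \frac{3 \left(7 + F\right) \left(12 + 2 F\right)}{F}$ ($O{\left(F \right)} = 3 \frac{\left(F + 7\right) \left(F + \left(F + 12\right)\right)}{F} = 3 \frac{\left(7 + F\right) \left(F + \left(12 + F\right)\right)}{F} = 3 \frac{\left(7 + F\right) \left(12 + 2 F\right)}{F} = \frac{3 \left(7 + F\right) \left(12 + 2 F\right)}{F}$)
$36 \left(O{\left(8 \right)} + 158\right) = 36 \left(\left(78 + 6 \cdot 8 + \frac{252}{8}\right) + 158\right) = 36 \left(\left(78 + 48 + 252 \cdot \frac{1}{8}\right) + 158\right) = 36 \left(\left(78 + 48 + \frac{63}{2}\right) + 158\right) = 36 \left(\frac{315}{2} + 158\right) = 36 \cdot \frac{631}{2} = 11358$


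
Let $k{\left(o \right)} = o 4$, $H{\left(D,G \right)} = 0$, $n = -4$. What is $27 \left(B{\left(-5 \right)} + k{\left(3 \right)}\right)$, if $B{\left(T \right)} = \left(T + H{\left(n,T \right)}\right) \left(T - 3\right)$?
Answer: $1404$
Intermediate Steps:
$B{\left(T \right)} = T \left(-3 + T\right)$ ($B{\left(T \right)} = \left(T + 0\right) \left(T - 3\right) = T \left(-3 + T\right)$)
$k{\left(o \right)} = 4 o$
$27 \left(B{\left(-5 \right)} + k{\left(3 \right)}\right) = 27 \left(- 5 \left(-3 - 5\right) + 4 \cdot 3\right) = 27 \left(\left(-5\right) \left(-8\right) + 12\right) = 27 \left(40 + 12\right) = 27 \cdot 52 = 1404$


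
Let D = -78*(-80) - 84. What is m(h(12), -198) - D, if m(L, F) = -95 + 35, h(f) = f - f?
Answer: -6216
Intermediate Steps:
D = 6156 (D = 6240 - 84 = 6156)
h(f) = 0
m(L, F) = -60
m(h(12), -198) - D = -60 - 1*6156 = -60 - 6156 = -6216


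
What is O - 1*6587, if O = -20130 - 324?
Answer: -27041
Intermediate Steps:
O = -20454
O - 1*6587 = -20454 - 1*6587 = -20454 - 6587 = -27041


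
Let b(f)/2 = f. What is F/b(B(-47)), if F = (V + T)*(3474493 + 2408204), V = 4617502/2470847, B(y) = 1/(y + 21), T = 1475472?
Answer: -278802849576202969446/2470847 ≈ -1.1284e+14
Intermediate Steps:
B(y) = 1/(21 + y)
b(f) = 2*f
V = 4617502/2470847 (V = 4617502*(1/2470847) = 4617502/2470847 ≈ 1.8688)
F = 21446373044323305342/2470847 (F = (4617502/2470847 + 1475472)*(3474493 + 2408204) = (3645670182286/2470847)*5882697 = 21446373044323305342/2470847 ≈ 8.6798e+12)
F/b(B(-47)) = 21446373044323305342/(2470847*((2/(21 - 47)))) = 21446373044323305342/(2470847*((2/(-26)))) = 21446373044323305342/(2470847*((2*(-1/26)))) = 21446373044323305342/(2470847*(-1/13)) = (21446373044323305342/2470847)*(-13) = -278802849576202969446/2470847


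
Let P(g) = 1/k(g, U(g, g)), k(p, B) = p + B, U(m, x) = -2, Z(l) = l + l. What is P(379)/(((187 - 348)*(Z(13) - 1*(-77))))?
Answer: -1/6251791 ≈ -1.5995e-7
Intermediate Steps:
Z(l) = 2*l
k(p, B) = B + p
P(g) = 1/(-2 + g)
P(379)/(((187 - 348)*(Z(13) - 1*(-77)))) = 1/((-2 + 379)*(((187 - 348)*(2*13 - 1*(-77))))) = 1/(377*((-161*(26 + 77)))) = 1/(377*((-161*103))) = (1/377)/(-16583) = (1/377)*(-1/16583) = -1/6251791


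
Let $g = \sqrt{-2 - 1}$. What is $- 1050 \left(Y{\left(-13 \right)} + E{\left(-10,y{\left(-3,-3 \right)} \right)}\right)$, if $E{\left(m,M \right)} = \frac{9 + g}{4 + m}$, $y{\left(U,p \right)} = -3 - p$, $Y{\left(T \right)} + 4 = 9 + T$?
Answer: $9975 + 175 i \sqrt{3} \approx 9975.0 + 303.11 i$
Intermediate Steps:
$Y{\left(T \right)} = 5 + T$ ($Y{\left(T \right)} = -4 + \left(9 + T\right) = 5 + T$)
$g = i \sqrt{3}$ ($g = \sqrt{-3} = i \sqrt{3} \approx 1.732 i$)
$E{\left(m,M \right)} = \frac{9 + i \sqrt{3}}{4 + m}$
$- 1050 \left(Y{\left(-13 \right)} + E{\left(-10,y{\left(-3,-3 \right)} \right)}\right) = - 1050 \left(\left(5 - 13\right) + \frac{9 + i \sqrt{3}}{4 - 10}\right) = - 1050 \left(-8 + \frac{9 + i \sqrt{3}}{-6}\right) = - 1050 \left(-8 - \frac{9 + i \sqrt{3}}{6}\right) = - 1050 \left(-8 - \left(\frac{3}{2} + \frac{i \sqrt{3}}{6}\right)\right) = - 1050 \left(- \frac{19}{2} - \frac{i \sqrt{3}}{6}\right) = 9975 + 175 i \sqrt{3}$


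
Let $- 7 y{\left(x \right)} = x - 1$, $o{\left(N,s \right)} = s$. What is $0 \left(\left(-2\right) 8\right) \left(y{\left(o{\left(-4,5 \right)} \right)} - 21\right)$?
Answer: $0$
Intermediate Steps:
$y{\left(x \right)} = \frac{1}{7} - \frac{x}{7}$ ($y{\left(x \right)} = - \frac{x - 1}{7} = - \frac{-1 + x}{7} = \frac{1}{7} - \frac{x}{7}$)
$0 \left(\left(-2\right) 8\right) \left(y{\left(o{\left(-4,5 \right)} \right)} - 21\right) = 0 \left(\left(-2\right) 8\right) \left(\left(\frac{1}{7} - \frac{5}{7}\right) - 21\right) = 0 \left(-16\right) \left(\left(\frac{1}{7} - \frac{5}{7}\right) - 21\right) = 0 \left(- \frac{4}{7} - 21\right) = 0 \left(- \frac{151}{7}\right) = 0$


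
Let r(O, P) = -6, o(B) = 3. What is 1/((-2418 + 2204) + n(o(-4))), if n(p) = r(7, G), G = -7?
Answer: -1/220 ≈ -0.0045455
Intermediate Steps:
n(p) = -6
1/((-2418 + 2204) + n(o(-4))) = 1/((-2418 + 2204) - 6) = 1/(-214 - 6) = 1/(-220) = -1/220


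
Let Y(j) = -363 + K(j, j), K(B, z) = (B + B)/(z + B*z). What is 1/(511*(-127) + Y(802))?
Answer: -803/52403778 ≈ -1.5323e-5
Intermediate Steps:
K(B, z) = 2*B/(z + B*z) (K(B, z) = (2*B)/(z + B*z) = 2*B/(z + B*z))
Y(j) = -363 + 2/(1 + j) (Y(j) = -363 + 2*j/(j*(1 + j)) = -363 + 2/(1 + j))
1/(511*(-127) + Y(802)) = 1/(511*(-127) + (-361 - 363*802)/(1 + 802)) = 1/(-64897 + (-361 - 291126)/803) = 1/(-64897 + (1/803)*(-291487)) = 1/(-64897 - 291487/803) = 1/(-52403778/803) = -803/52403778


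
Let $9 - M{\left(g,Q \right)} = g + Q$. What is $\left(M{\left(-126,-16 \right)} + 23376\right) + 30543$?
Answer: $54070$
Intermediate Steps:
$M{\left(g,Q \right)} = 9 - Q - g$ ($M{\left(g,Q \right)} = 9 - \left(g + Q\right) = 9 - \left(Q + g\right) = 9 - Q - g$)
$\left(M{\left(-126,-16 \right)} + 23376\right) + 30543 = \left(\left(9 - -16 - -126\right) + 23376\right) + 30543 = \left(\left(9 + 16 + 126\right) + 23376\right) + 30543 = \left(151 + 23376\right) + 30543 = 23527 + 30543 = 54070$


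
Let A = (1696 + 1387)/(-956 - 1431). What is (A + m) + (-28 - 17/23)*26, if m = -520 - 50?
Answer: -72387461/54901 ≈ -1318.5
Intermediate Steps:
m = -570
A = -3083/2387 (A = 3083/(-2387) = 3083*(-1/2387) = -3083/2387 ≈ -1.2916)
(A + m) + (-28 - 17/23)*26 = (-3083/2387 - 570) + (-28 - 17/23)*26 = -1363673/2387 + (-28 - 17*1/23)*26 = -1363673/2387 + (-28 - 17/23)*26 = -1363673/2387 - 661/23*26 = -1363673/2387 - 17186/23 = -72387461/54901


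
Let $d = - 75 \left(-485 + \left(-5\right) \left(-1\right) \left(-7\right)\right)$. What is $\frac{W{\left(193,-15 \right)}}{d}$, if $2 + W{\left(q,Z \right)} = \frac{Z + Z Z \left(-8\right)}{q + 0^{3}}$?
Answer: $- \frac{2201}{7527000} \approx -0.00029241$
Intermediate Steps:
$d = 39000$ ($d = - 75 \left(-485 + 5 \left(-7\right)\right) = - 75 \left(-485 - 35\right) = \left(-75\right) \left(-520\right) = 39000$)
$W{\left(q,Z \right)} = -2 + \frac{Z - 8 Z^{2}}{q}$ ($W{\left(q,Z \right)} = -2 + \frac{Z + Z Z \left(-8\right)}{q + 0^{3}} = -2 + \frac{Z + Z^{2} \left(-8\right)}{q + 0} = -2 + \frac{Z - 8 Z^{2}}{q}$)
$\frac{W{\left(193,-15 \right)}}{d} = \frac{\frac{1}{193} \left(-15 - 8 \left(-15\right)^{2} - 386\right)}{39000} = \frac{-15 - 1800 - 386}{193} \cdot \frac{1}{39000} = \frac{1}{193} \left(-2201\right) \frac{1}{39000} = \left(- \frac{2201}{193}\right) \frac{1}{39000} = - \frac{2201}{7527000}$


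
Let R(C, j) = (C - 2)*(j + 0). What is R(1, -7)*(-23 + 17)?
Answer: -42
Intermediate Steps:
R(C, j) = j*(-2 + C) (R(C, j) = (-2 + C)*j = j*(-2 + C))
R(1, -7)*(-23 + 17) = (-7*(-2 + 1))*(-23 + 17) = -7*(-1)*(-6) = 7*(-6) = -42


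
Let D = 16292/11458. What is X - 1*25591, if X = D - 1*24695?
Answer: -288080348/5729 ≈ -50285.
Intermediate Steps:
D = 8146/5729 (D = 16292*(1/11458) = 8146/5729 ≈ 1.4219)
X = -141469509/5729 (X = 8146/5729 - 1*24695 = 8146/5729 - 24695 = -141469509/5729 ≈ -24694.)
X - 1*25591 = -141469509/5729 - 1*25591 = -141469509/5729 - 25591 = -288080348/5729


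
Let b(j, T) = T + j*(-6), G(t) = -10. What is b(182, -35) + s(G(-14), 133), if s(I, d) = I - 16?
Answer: -1153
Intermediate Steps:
s(I, d) = -16 + I
b(j, T) = T - 6*j
b(182, -35) + s(G(-14), 133) = (-35 - 6*182) + (-16 - 10) = (-35 - 1092) - 26 = -1127 - 26 = -1153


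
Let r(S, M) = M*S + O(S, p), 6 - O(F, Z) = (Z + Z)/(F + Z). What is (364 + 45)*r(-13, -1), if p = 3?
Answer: 40082/5 ≈ 8016.4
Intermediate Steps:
O(F, Z) = 6 - 2*Z/(F + Z) (O(F, Z) = 6 - (Z + Z)/(F + Z) = 6 - 2*Z/(F + Z))
r(S, M) = M*S + 2*(6 + 3*S)/(3 + S) (r(S, M) = M*S + 2*(2*3 + 3*S)/(S + 3) = M*S + 2*(6 + 3*S)/(3 + S))
(364 + 45)*r(-13, -1) = (364 + 45)*((12 + 6*(-13) - 1*(-13)*(3 - 13))/(3 - 13)) = 409*((12 - 78 - 1*(-13)*(-10))/(-10)) = 409*(-(12 - 78 - 130)/10) = 409*(-⅒*(-196)) = 409*(98/5) = 40082/5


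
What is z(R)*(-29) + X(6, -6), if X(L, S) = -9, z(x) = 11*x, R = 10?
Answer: -3199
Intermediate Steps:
z(R)*(-29) + X(6, -6) = (11*10)*(-29) - 9 = 110*(-29) - 9 = -3190 - 9 = -3199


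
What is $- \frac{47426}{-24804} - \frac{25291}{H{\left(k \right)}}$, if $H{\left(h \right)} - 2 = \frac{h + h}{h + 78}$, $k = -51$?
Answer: $\frac{1411655123}{99216} \approx 14228.0$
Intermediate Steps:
$H{\left(h \right)} = 2 + \frac{2 h}{78 + h}$ ($H{\left(h \right)} = 2 + \frac{h + h}{h + 78} = 2 + \frac{2 h}{78 + h}$)
$- \frac{47426}{-24804} - \frac{25291}{H{\left(k \right)}} = - \frac{47426}{-24804} - \frac{25291}{4 \frac{1}{78 - 51} \left(39 - 51\right)} = \left(-47426\right) \left(- \frac{1}{24804}\right) - \frac{25291}{4 \cdot \frac{1}{27} \left(-12\right)} = \frac{23713}{12402} - \frac{25291}{4 \cdot \frac{1}{27} \left(-12\right)} = \frac{23713}{12402} - \frac{25291}{- \frac{16}{9}} = \frac{23713}{12402} - - \frac{227619}{16} = \frac{23713}{12402} + \frac{227619}{16} = \frac{1411655123}{99216}$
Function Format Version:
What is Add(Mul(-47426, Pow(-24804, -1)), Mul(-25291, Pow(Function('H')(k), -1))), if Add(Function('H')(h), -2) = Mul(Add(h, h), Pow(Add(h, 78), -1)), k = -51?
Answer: Rational(1411655123, 99216) ≈ 14228.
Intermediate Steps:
Function('H')(h) = Add(2, Mul(2, h, Pow(Add(78, h), -1))) (Function('H')(h) = Add(2, Mul(Add(h, h), Pow(Add(h, 78), -1))) = Add(2, Mul(Mul(2, h), Pow(Add(78, h), -1))) = Add(2, Mul(2, h, Pow(Add(78, h), -1))))
Add(Mul(-47426, Pow(-24804, -1)), Mul(-25291, Pow(Function('H')(k), -1))) = Add(Mul(-47426, Pow(-24804, -1)), Mul(-25291, Pow(Mul(4, Pow(Add(78, -51), -1), Add(39, -51)), -1))) = Add(Mul(-47426, Rational(-1, 24804)), Mul(-25291, Pow(Mul(4, Pow(27, -1), -12), -1))) = Add(Rational(23713, 12402), Mul(-25291, Pow(Mul(4, Rational(1, 27), -12), -1))) = Add(Rational(23713, 12402), Mul(-25291, Pow(Rational(-16, 9), -1))) = Add(Rational(23713, 12402), Mul(-25291, Rational(-9, 16))) = Add(Rational(23713, 12402), Rational(227619, 16)) = Rational(1411655123, 99216)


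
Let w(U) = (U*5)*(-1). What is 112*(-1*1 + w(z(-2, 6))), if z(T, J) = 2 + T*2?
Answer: 1008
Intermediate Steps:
z(T, J) = 2 + 2*T
w(U) = -5*U (w(U) = (5*U)*(-1) = -5*U)
112*(-1*1 + w(z(-2, 6))) = 112*(-1*1 - 5*(2 + 2*(-2))) = 112*(-1 - 5*(2 - 4)) = 112*(-1 - 5*(-2)) = 112*(-1 + 10) = 112*9 = 1008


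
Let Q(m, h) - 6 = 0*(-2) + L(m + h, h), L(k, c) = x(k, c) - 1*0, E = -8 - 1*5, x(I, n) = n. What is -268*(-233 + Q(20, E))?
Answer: 64320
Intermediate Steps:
E = -13 (E = -8 - 5 = -13)
L(k, c) = c (L(k, c) = c - 1*0 = c + 0 = c)
Q(m, h) = 6 + h (Q(m, h) = 6 + (0*(-2) + h) = 6 + (0 + h) = 6 + h)
-268*(-233 + Q(20, E)) = -268*(-233 + (6 - 13)) = -268*(-233 - 7) = -268*(-240) = 64320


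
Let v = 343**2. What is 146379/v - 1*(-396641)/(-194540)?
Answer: -18187846349/22887436460 ≈ -0.79467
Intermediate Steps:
v = 117649
146379/v - 1*(-396641)/(-194540) = 146379/117649 - 1*(-396641)/(-194540) = 146379*(1/117649) + 396641*(-1/194540) = 146379/117649 - 396641/194540 = -18187846349/22887436460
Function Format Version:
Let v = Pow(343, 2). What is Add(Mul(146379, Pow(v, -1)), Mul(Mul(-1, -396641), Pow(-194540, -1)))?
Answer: Rational(-18187846349, 22887436460) ≈ -0.79467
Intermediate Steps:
v = 117649
Add(Mul(146379, Pow(v, -1)), Mul(Mul(-1, -396641), Pow(-194540, -1))) = Add(Mul(146379, Pow(117649, -1)), Mul(Mul(-1, -396641), Pow(-194540, -1))) = Add(Mul(146379, Rational(1, 117649)), Mul(396641, Rational(-1, 194540))) = Add(Rational(146379, 117649), Rational(-396641, 194540)) = Rational(-18187846349, 22887436460)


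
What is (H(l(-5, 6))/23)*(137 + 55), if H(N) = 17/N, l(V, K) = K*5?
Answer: 544/115 ≈ 4.7304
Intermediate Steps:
l(V, K) = 5*K
(H(l(-5, 6))/23)*(137 + 55) = ((17/((5*6)))/23)*(137 + 55) = ((17/30)*(1/23))*192 = (17/690)*192 = 544/115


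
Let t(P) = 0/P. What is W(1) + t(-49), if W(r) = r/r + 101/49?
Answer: 150/49 ≈ 3.0612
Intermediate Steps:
t(P) = 0
W(r) = 150/49 (W(r) = 1 + 101*(1/49) = 1 + 101/49 = 150/49)
W(1) + t(-49) = 150/49 + 0 = 150/49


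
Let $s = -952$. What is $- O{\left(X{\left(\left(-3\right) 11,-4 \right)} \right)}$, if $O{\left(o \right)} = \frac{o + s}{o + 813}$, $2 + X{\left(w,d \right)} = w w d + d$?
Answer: $- \frac{5314}{3549} \approx -1.4973$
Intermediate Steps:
$X{\left(w,d \right)} = -2 + d + d w^{2}$ ($X{\left(w,d \right)} = -2 + \left(w w d + d\right) = -2 + \left(w^{2} d + d\right) = -2 + \left(d w^{2} + d\right) = -2 + \left(d + d w^{2}\right) = -2 + d + d w^{2}$)
$O{\left(o \right)} = \frac{-952 + o}{813 + o}$ ($O{\left(o \right)} = \frac{o - 952}{o + 813} = \frac{-952 + o}{813 + o}$)
$- O{\left(X{\left(\left(-3\right) 11,-4 \right)} \right)} = - \frac{-952 - \left(6 + 4356\right)}{813 - \left(6 + 4356\right)} = - \frac{-952 - 4362}{813 - 4362} = - \frac{-5314}{-3549} = - \frac{\left(-1\right) \left(-5314\right)}{3549} = \left(-1\right) \frac{5314}{3549} = - \frac{5314}{3549}$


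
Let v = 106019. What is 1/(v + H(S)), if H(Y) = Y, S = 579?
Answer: 1/106598 ≈ 9.3810e-6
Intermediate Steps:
1/(v + H(S)) = 1/(106019 + 579) = 1/106598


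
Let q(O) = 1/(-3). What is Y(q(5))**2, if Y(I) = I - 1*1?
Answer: 16/9 ≈ 1.7778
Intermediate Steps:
q(O) = -1/3
Y(I) = -1 + I (Y(I) = I - 1 = -1 + I)
Y(q(5))**2 = (-1 - 1/3)**2 = (-4/3)**2 = 16/9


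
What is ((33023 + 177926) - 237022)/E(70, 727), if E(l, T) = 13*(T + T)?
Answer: -26073/18902 ≈ -1.3794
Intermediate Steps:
E(l, T) = 26*T (E(l, T) = 13*(2*T) = 26*T)
((33023 + 177926) - 237022)/E(70, 727) = ((33023 + 177926) - 237022)/((26*727)) = (210949 - 237022)/18902 = -26073*1/18902 = -26073/18902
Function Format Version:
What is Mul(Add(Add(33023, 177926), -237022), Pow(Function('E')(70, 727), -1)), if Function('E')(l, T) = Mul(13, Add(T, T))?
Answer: Rational(-26073, 18902) ≈ -1.3794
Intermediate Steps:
Function('E')(l, T) = Mul(26, T) (Function('E')(l, T) = Mul(13, Mul(2, T)) = Mul(26, T))
Mul(Add(Add(33023, 177926), -237022), Pow(Function('E')(70, 727), -1)) = Mul(Add(Add(33023, 177926), -237022), Pow(Mul(26, 727), -1)) = Mul(Add(210949, -237022), Pow(18902, -1)) = Mul(-26073, Rational(1, 18902)) = Rational(-26073, 18902)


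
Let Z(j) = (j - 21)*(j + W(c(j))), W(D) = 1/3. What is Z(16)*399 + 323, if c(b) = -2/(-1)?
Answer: -32262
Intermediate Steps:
c(b) = 2 (c(b) = -2*(-1) = 2)
W(D) = ⅓
Z(j) = (-21 + j)*(⅓ + j) (Z(j) = (j - 21)*(j + ⅓) = (-21 + j)*(⅓ + j))
Z(16)*399 + 323 = (-7 + 16² - 62/3*16)*399 + 323 = (-7 + 256 - 992/3)*399 + 323 = -245/3*399 + 323 = -32585 + 323 = -32262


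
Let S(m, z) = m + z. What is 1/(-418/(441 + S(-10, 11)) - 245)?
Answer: -221/54354 ≈ -0.0040659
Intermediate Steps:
1/(-418/(441 + S(-10, 11)) - 245) = 1/(-418/(441 + (-10 + 11)) - 245) = 1/(-418/(441 + 1) - 245) = 1/(-418/442 - 245) = 1/(-418*1/442 - 245) = 1/(-209/221 - 245) = 1/(-54354/221) = -221/54354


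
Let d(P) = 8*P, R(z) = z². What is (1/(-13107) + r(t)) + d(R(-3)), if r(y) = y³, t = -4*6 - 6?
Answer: -352945297/13107 ≈ -26928.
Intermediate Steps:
t = -30 (t = -24 - 6 = -30)
(1/(-13107) + r(t)) + d(R(-3)) = (1/(-13107) + (-30)³) + 8*(-3)² = (-1/13107 - 27000) + 8*9 = -353889001/13107 + 72 = -352945297/13107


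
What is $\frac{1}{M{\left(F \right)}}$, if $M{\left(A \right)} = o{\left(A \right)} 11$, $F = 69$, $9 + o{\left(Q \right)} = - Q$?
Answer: $- \frac{1}{858} \approx -0.0011655$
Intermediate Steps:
$o{\left(Q \right)} = -9 - Q$
$M{\left(A \right)} = -99 - 11 A$ ($M{\left(A \right)} = \left(-9 - A\right) 11 = -99 - 11 A$)
$\frac{1}{M{\left(F \right)}} = \frac{1}{-99 - 759} = \frac{1}{-858} = - \frac{1}{858}$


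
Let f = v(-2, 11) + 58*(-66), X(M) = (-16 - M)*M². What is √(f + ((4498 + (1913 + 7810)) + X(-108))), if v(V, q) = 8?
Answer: √1083489 ≈ 1040.9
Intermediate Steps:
X(M) = M²*(-16 - M)
f = -3820 (f = 8 + 58*(-66) = 8 - 3828 = -3820)
√(f + ((4498 + (1913 + 7810)) + X(-108))) = √(-3820 + ((4498 + (1913 + 7810)) + (-108)²*(-16 - 1*(-108)))) = √(-3820 + ((4498 + 9723) + 11664*(-16 + 108))) = √(-3820 + (14221 + 11664*92)) = √(-3820 + (14221 + 1073088)) = √(-3820 + 1087309) = √1083489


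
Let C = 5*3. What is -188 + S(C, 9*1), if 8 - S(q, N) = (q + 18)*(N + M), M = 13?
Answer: -906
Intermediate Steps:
C = 15
S(q, N) = 8 - (13 + N)*(18 + q) (S(q, N) = 8 - (q + 18)*(N + 13) = 8 - (18 + q)*(13 + N) = 8 - (13 + N)*(18 + q))
-188 + S(C, 9*1) = -188 + (-226 - 162 - 13*15 - 1*9*1*15) = -188 + (-226 - 18*9 - 195 - 1*9*15) = -188 + (-226 - 162 - 195 - 135) = -188 - 718 = -906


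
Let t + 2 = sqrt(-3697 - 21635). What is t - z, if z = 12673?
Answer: -12675 + 2*I*sqrt(6333) ≈ -12675.0 + 159.16*I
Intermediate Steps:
t = -2 + 2*I*sqrt(6333) (t = -2 + sqrt(-3697 - 21635) = -2 + sqrt(-25332) = -2 + 2*I*sqrt(6333) ≈ -2.0 + 159.16*I)
t - z = (-2 + 2*I*sqrt(6333)) - 1*12673 = (-2 + 2*I*sqrt(6333)) - 12673 = -12675 + 2*I*sqrt(6333)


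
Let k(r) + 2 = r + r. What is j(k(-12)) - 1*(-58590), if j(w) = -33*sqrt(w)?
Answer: 58590 - 33*I*sqrt(26) ≈ 58590.0 - 168.27*I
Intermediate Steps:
k(r) = -2 + 2*r (k(r) = -2 + (r + r) = -2 + 2*r)
j(k(-12)) - 1*(-58590) = -33*sqrt(-2 + 2*(-12)) - 1*(-58590) = -33*sqrt(-2 - 24) + 58590 = -33*I*sqrt(26) + 58590 = 58590 - 33*I*sqrt(26)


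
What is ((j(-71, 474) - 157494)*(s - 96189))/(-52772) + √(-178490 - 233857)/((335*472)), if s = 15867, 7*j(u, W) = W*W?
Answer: -17626301451/92351 + I*√412347/158120 ≈ -1.9086e+5 + 0.0040611*I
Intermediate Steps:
j(u, W) = W²/7 (j(u, W) = (W*W)/7 = W²/7)
((j(-71, 474) - 157494)*(s - 96189))/(-52772) + √(-178490 - 233857)/((335*472)) = (((⅐)*474² - 157494)*(15867 - 96189))/(-52772) + √(-178490 - 233857)/((335*472)) = (((⅐)*224676 - 157494)*(-80322))*(-1/52772) + √(-412347)/158120 = ((224676/7 - 157494)*(-80322))*(-1/52772) + (I*√412347)*(1/158120) = -877782/7*(-80322)*(-1/52772) + I*√412347/158120 = (70505205804/7)*(-1/52772) + I*√412347/158120 = -17626301451/92351 + I*√412347/158120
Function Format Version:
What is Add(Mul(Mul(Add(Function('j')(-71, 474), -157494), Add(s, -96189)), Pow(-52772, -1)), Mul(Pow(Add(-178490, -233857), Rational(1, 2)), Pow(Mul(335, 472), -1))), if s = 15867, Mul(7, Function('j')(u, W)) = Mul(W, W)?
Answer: Add(Rational(-17626301451, 92351), Mul(Rational(1, 158120), I, Pow(412347, Rational(1, 2)))) ≈ Add(-1.9086e+5, Mul(0.0040611, I))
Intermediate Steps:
Function('j')(u, W) = Mul(Rational(1, 7), Pow(W, 2)) (Function('j')(u, W) = Mul(Rational(1, 7), Mul(W, W)) = Mul(Rational(1, 7), Pow(W, 2)))
Add(Mul(Mul(Add(Function('j')(-71, 474), -157494), Add(s, -96189)), Pow(-52772, -1)), Mul(Pow(Add(-178490, -233857), Rational(1, 2)), Pow(Mul(335, 472), -1))) = Add(Mul(Mul(Add(Mul(Rational(1, 7), Pow(474, 2)), -157494), Add(15867, -96189)), Pow(-52772, -1)), Mul(Pow(Add(-178490, -233857), Rational(1, 2)), Pow(Mul(335, 472), -1))) = Add(Mul(Mul(Add(Mul(Rational(1, 7), 224676), -157494), -80322), Rational(-1, 52772)), Mul(Pow(-412347, Rational(1, 2)), Pow(158120, -1))) = Add(Mul(Mul(Add(Rational(224676, 7), -157494), -80322), Rational(-1, 52772)), Mul(Mul(I, Pow(412347, Rational(1, 2))), Rational(1, 158120))) = Add(Mul(Mul(Rational(-877782, 7), -80322), Rational(-1, 52772)), Mul(Rational(1, 158120), I, Pow(412347, Rational(1, 2)))) = Add(Mul(Rational(70505205804, 7), Rational(-1, 52772)), Mul(Rational(1, 158120), I, Pow(412347, Rational(1, 2)))) = Add(Rational(-17626301451, 92351), Mul(Rational(1, 158120), I, Pow(412347, Rational(1, 2))))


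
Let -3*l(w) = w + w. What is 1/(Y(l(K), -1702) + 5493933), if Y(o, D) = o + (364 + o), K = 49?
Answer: 3/16482695 ≈ 1.8201e-7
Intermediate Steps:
l(w) = -2*w/3 (l(w) = -(w + w)/3 = -2*w/3)
Y(o, D) = 364 + 2*o
1/(Y(l(K), -1702) + 5493933) = 1/((364 + 2*(-⅔*49)) + 5493933) = 1/((364 + 2*(-98/3)) + 5493933) = 1/((364 - 196/3) + 5493933) = 1/(896/3 + 5493933) = 1/(16482695/3) = 3/16482695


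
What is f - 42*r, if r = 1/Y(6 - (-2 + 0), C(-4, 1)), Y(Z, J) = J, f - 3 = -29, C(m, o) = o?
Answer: -68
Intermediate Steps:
f = -26 (f = 3 - 29 = -26)
r = 1 (r = 1/1 = 1)
f - 42*r = -26 - 42*1 = -26 - 42 = -68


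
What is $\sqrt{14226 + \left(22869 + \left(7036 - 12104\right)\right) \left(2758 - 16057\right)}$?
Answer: $i \sqrt{236721273} \approx 15386.0 i$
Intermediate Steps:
$\sqrt{14226 + \left(22869 + \left(7036 - 12104\right)\right) \left(2758 - 16057\right)} = \sqrt{14226 + \left(22869 + \left(7036 - 12104\right)\right) \left(-13299\right)} = \sqrt{14226 + \left(22869 - 5068\right) \left(-13299\right)} = \sqrt{14226 + 17801 \left(-13299\right)} = \sqrt{14226 - 236735499} = \sqrt{-236721273} = i \sqrt{236721273}$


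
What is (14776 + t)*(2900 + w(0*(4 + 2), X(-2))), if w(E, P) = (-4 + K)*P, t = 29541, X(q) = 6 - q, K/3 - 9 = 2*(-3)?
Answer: 130291980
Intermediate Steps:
K = 9 (K = 27 + 3*(2*(-3)) = 27 + 3*(-6) = 27 - 18 = 9)
w(E, P) = 5*P (w(E, P) = (-4 + 9)*P = 5*P)
(14776 + t)*(2900 + w(0*(4 + 2), X(-2))) = (14776 + 29541)*(2900 + 5*(6 - 1*(-2))) = 44317*(2900 + 5*(6 + 2)) = 44317*(2900 + 5*8) = 44317*(2900 + 40) = 44317*2940 = 130291980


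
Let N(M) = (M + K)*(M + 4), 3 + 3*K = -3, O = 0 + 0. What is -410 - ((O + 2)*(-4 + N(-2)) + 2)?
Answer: -388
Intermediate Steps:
O = 0
K = -2 (K = -1 + (⅓)*(-3) = -1 - 1 = -2)
N(M) = (-2 + M)*(4 + M) (N(M) = (M - 2)*(M + 4) = (-2 + M)*(4 + M))
-410 - ((O + 2)*(-4 + N(-2)) + 2) = -410 - ((0 + 2)*(-4 + (-8 + (-2)² + 2*(-2))) + 2) = -410 - (2*(-4 + (-8 + 4 - 4)) + 2) = -410 - (2*(-4 - 8) + 2) = -410 - (2*(-12) + 2) = -410 - (-24 + 2) = -410 - (-22) = -410 - 1*(-22) = -410 + 22 = -388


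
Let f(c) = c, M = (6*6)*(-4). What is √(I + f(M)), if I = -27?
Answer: 3*I*√19 ≈ 13.077*I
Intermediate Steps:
M = -144 (M = 36*(-4) = -144)
√(I + f(M)) = √(-27 - 144) = √(-171) = 3*I*√19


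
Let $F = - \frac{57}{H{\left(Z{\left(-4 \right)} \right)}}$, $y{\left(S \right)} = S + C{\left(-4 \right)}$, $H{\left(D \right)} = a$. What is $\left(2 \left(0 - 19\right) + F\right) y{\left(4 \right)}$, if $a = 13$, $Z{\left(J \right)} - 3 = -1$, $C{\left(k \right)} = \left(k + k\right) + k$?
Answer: $\frac{4408}{13} \approx 339.08$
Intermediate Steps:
$C{\left(k \right)} = 3 k$ ($C{\left(k \right)} = 2 k + k = 3 k$)
$Z{\left(J \right)} = 2$ ($Z{\left(J \right)} = 3 - 1 = 2$)
$H{\left(D \right)} = 13$
$y{\left(S \right)} = -12 + S$ ($y{\left(S \right)} = S + 3 \left(-4\right) = S - 12 = -12 + S$)
$F = - \frac{57}{13} \approx -4.3846$
$\left(2 \left(0 - 19\right) + F\right) y{\left(4 \right)} = \left(2 \left(0 - 19\right) - \frac{57}{13}\right) \left(-12 + 4\right) = \left(2 \left(-19\right) - \frac{57}{13}\right) \left(-8\right) = \left(-38 - \frac{57}{13}\right) \left(-8\right) = \left(- \frac{551}{13}\right) \left(-8\right) = \frac{4408}{13}$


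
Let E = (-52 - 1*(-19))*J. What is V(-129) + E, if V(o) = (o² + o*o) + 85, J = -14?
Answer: 33829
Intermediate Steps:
V(o) = 85 + 2*o² (V(o) = (o² + o²) + 85 = 2*o² + 85 = 85 + 2*o²)
E = 462 (E = (-52 - 1*(-19))*(-14) = (-52 + 19)*(-14) = -33*(-14) = 462)
V(-129) + E = (85 + 2*(-129)²) + 462 = (85 + 2*16641) + 462 = (85 + 33282) + 462 = 33367 + 462 = 33829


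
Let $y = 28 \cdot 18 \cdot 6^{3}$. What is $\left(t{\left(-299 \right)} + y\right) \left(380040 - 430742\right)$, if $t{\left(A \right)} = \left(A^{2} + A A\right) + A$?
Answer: $-14570081634$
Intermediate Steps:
$y = 108864$ ($y = 504 \cdot 216 = 108864$)
$t{\left(A \right)} = A + 2 A^{2}$ ($t{\left(A \right)} = \left(A^{2} + A^{2}\right) + A = 2 A^{2} + A = A + 2 A^{2}$)
$\left(t{\left(-299 \right)} + y\right) \left(380040 - 430742\right) = \left(- 299 \left(1 + 2 \left(-299\right)\right) + 108864\right) \left(380040 - 430742\right) = \left(- 299 \left(1 - 598\right) + 108864\right) \left(-50702\right) = \left(\left(-299\right) \left(-597\right) + 108864\right) \left(-50702\right) = \left(178503 + 108864\right) \left(-50702\right) = 287367 \left(-50702\right) = -14570081634$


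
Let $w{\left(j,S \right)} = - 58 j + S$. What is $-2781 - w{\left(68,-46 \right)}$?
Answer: $1209$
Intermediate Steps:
$w{\left(j,S \right)} = S - 58 j$
$-2781 - w{\left(68,-46 \right)} = -2781 - \left(-46 - 3944\right) = -2781 - -3990 = -2781 + 3990 = 1209$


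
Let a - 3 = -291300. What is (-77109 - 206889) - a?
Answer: 7299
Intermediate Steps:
a = -291297 (a = 3 - 291300 = -291297)
(-77109 - 206889) - a = (-77109 - 206889) - 1*(-291297) = -283998 + 291297 = 7299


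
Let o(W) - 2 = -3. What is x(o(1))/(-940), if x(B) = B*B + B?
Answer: 0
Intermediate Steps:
o(W) = -1 (o(W) = 2 - 3 = -1)
x(B) = B + B**2 (x(B) = B**2 + B = B + B**2)
x(o(1))/(-940) = -(1 - 1)/(-940) = -1*0*(-1/940) = 0*(-1/940) = 0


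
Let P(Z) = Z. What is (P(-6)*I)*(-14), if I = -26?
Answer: -2184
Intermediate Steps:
(P(-6)*I)*(-14) = -6*(-26)*(-14) = 156*(-14) = -2184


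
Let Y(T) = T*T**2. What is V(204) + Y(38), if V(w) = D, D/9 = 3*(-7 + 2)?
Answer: 54737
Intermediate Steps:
D = -135 (D = 9*(3*(-7 + 2)) = 9*(3*(-5)) = 9*(-15) = -135)
Y(T) = T**3
V(w) = -135
V(204) + Y(38) = -135 + 38**3 = -135 + 54872 = 54737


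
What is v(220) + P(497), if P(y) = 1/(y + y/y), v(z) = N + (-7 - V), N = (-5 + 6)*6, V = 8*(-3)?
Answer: 11455/498 ≈ 23.002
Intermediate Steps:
V = -24
N = 6 (N = 1*6 = 6)
v(z) = 23 (v(z) = 6 + (-7 - 1*(-24)) = 6 + (-7 + 24) = 6 + 17 = 23)
P(y) = 1/(1 + y) (P(y) = 1/(y + 1) = 1/(1 + y))
v(220) + P(497) = 23 + 1/(1 + 497) = 23 + 1/498 = 11455/498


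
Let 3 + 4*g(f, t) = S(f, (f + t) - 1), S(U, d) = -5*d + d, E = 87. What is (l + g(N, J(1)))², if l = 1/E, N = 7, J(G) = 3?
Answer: 11485321/121104 ≈ 94.839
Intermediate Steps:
S(U, d) = -4*d
l = 1/87 ≈ 0.011494
g(f, t) = ¼ - f - t (g(f, t) = -¾ + (-4*((f + t) - 1))/4 = -¾ + (-4*(-1 + f + t))/4 = -¾ + (4 - 4*f - 4*t)/4 = -¾ + (1 - f - t) = ¼ - f - t)
(l + g(N, J(1)))² = (1/87 + (¼ - 1*7 - 1*3))² = (1/87 + (¼ - 7 - 3))² = (1/87 - 39/4)² = (-3389/348)² = 11485321/121104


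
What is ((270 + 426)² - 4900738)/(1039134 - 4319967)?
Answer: 4416322/3280833 ≈ 1.3461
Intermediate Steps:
((270 + 426)² - 4900738)/(1039134 - 4319967) = (696² - 4900738)/(-3280833) = (484416 - 4900738)*(-1/3280833) = -4416322*(-1/3280833) = 4416322/3280833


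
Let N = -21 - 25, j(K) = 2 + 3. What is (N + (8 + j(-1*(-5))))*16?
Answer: -528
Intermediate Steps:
j(K) = 5
N = -46
(N + (8 + j(-1*(-5))))*16 = (-46 + (8 + 5))*16 = (-46 + 13)*16 = -33*16 = -528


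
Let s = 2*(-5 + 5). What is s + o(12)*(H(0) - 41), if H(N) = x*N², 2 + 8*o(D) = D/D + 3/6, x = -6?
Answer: 41/16 ≈ 2.5625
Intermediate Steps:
o(D) = -1/16 (o(D) = -¼ + (D/D + 3/6)/8 = -¼ + (1 + 3*(⅙))/8 = -¼ + (1 + ½)/8 = -¼ + (⅛)*(3/2) = -¼ + 3/16 = -1/16)
H(N) = -6*N²
s = 0 (s = 2*0 = 0)
s + o(12)*(H(0) - 41) = 0 - (-6*0² - 41)/16 = 0 - (-6*0 - 41)/16 = 0 - (0 - 41)/16 = 0 - 1/16*(-41) = 0 + 41/16 = 41/16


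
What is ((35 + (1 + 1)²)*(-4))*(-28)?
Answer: 4368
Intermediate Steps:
((35 + (1 + 1)²)*(-4))*(-28) = ((35 + 2²)*(-4))*(-28) = ((35 + 4)*(-4))*(-28) = (39*(-4))*(-28) = -156*(-28) = 4368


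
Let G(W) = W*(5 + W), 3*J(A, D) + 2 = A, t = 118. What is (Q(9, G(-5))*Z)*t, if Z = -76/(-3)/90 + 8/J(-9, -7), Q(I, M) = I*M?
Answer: 0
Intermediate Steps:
J(A, D) = -⅔ + A/3
Z = -2822/1485 (Z = -76/(-3)/90 + 8/(-⅔ + (⅓)*(-9)) = -76*(-⅓)*(1/90) + 8/(-⅔ - 3) = (76/3)*(1/90) + 8/(-11/3) = 38/135 + 8*(-3/11) = 38/135 - 24/11 = -2822/1485 ≈ -1.9003)
(Q(9, G(-5))*Z)*t = ((9*(-5*(5 - 5)))*(-2822/1485))*118 = ((9*(-5*0))*(-2822/1485))*118 = ((9*0)*(-2822/1485))*118 = (0*(-2822/1485))*118 = 0*118 = 0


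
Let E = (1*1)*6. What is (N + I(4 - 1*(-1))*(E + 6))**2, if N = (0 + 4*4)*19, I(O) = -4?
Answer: 65536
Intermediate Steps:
E = 6 (E = 1*6 = 6)
N = 304 (N = (0 + 16)*19 = 16*19 = 304)
(N + I(4 - 1*(-1))*(E + 6))**2 = (304 - 4*(6 + 6))**2 = (304 - 4*12)**2 = (304 - 48)**2 = 256**2 = 65536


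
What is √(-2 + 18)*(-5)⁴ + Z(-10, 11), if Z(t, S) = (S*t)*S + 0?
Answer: 1290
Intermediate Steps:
Z(t, S) = t*S² (Z(t, S) = t*S² + 0 = t*S²)
√(-2 + 18)*(-5)⁴ + Z(-10, 11) = √(-2 + 18)*(-5)⁴ - 10*11² = √16*625 - 10*121 = 4*625 - 1210 = 2500 - 1210 = 1290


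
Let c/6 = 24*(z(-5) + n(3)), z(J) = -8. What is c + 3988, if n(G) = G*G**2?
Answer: 6724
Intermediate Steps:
n(G) = G**3
c = 2736 (c = 6*(24*(-8 + 3**3)) = 6*(24*(-8 + 27)) = 6*(24*19) = 6*456 = 2736)
c + 3988 = 2736 + 3988 = 6724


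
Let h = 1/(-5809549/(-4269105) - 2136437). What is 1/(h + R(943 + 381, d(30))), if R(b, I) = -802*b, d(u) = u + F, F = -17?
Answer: -9120668069336/9684763148092562033 ≈ -9.4175e-7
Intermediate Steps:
h = -4269105/9120668069336 (h = 1/(-5809549*(-1/4269105) - 2136437) = 1/(5809549/4269105 - 2136437) = 1/(-9120668069336/4269105) = -4269105/9120668069336 ≈ -4.6807e-7)
d(u) = -17 + u (d(u) = u - 17 = -17 + u)
1/(h + R(943 + 381, d(30))) = 1/(-4269105/9120668069336 - 802*(943 + 381)) = 1/(-4269105/9120668069336 - 802*1324) = 1/(-4269105/9120668069336 - 1061848) = 1/(-9684763148092562033/9120668069336) = -9120668069336/9684763148092562033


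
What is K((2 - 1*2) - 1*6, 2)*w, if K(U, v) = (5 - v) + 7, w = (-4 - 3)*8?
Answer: -560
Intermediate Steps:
w = -56 (w = -7*8 = -56)
K(U, v) = 12 - v
K((2 - 1*2) - 1*6, 2)*w = (12 - 1*2)*(-56) = (12 - 2)*(-56) = 10*(-56) = -560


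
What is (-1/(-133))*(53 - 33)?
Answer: 20/133 ≈ 0.15038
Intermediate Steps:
(-1/(-133))*(53 - 33) = -1*(-1/133)*20 = (1/133)*20 = 20/133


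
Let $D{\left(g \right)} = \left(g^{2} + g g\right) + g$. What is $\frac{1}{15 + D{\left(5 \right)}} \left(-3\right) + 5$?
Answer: $\frac{347}{70} \approx 4.9571$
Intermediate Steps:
$D{\left(g \right)} = g + 2 g^{2}$ ($D{\left(g \right)} = \left(g^{2} + g^{2}\right) + g = 2 g^{2} + g = g + 2 g^{2}$)
$\frac{1}{15 + D{\left(5 \right)}} \left(-3\right) + 5 = \frac{1}{15 + 5 \left(1 + 2 \cdot 5\right)} \left(-3\right) + 5 = \frac{1}{15 + 5 \left(1 + 10\right)} \left(-3\right) + 5 = \frac{1}{15 + 5 \cdot 11} \left(-3\right) + 5 = \frac{1}{15 + 55} \left(-3\right) + 5 = \frac{1}{70} \left(-3\right) + 5 = - \frac{3}{70} + 5 = \frac{347}{70}$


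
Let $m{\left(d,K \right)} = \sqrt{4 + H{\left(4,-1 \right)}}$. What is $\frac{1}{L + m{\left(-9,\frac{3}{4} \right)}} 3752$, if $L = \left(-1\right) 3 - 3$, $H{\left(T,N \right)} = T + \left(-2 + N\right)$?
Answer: $- \frac{22512}{31} - \frac{3752 \sqrt{5}}{31} \approx -996.83$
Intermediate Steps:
$H{\left(T,N \right)} = -2 + N + T$
$m{\left(d,K \right)} = \sqrt{5}$ ($m{\left(d,K \right)} = \sqrt{4 - -1} = \sqrt{4 + 1} = \sqrt{5}$)
$L = -6$ ($L = -3 - 3 = -6$)
$\frac{1}{L + m{\left(-9,\frac{3}{4} \right)}} 3752 = \frac{1}{-6 + \sqrt{5}} \cdot 3752 = \frac{3752}{-6 + \sqrt{5}}$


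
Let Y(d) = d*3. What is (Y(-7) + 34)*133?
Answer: 1729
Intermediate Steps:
Y(d) = 3*d
(Y(-7) + 34)*133 = (3*(-7) + 34)*133 = (-21 + 34)*133 = 13*133 = 1729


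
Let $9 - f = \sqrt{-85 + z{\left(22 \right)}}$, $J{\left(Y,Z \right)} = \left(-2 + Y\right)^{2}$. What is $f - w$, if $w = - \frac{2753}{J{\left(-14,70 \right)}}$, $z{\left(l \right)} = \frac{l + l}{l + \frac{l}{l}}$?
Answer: $\frac{5057}{256} - \frac{7 i \sqrt{897}}{23} \approx 19.754 - 9.1152 i$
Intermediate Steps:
$z{\left(l \right)} = \frac{2 l}{1 + l}$ ($z{\left(l \right)} = \frac{2 l}{l + 1} = \frac{2 l}{1 + l}$)
$w = - \frac{2753}{256}$ ($w = - \frac{2753}{\left(-2 - 14\right)^{2}} = - \frac{2753}{\left(-16\right)^{2}} = - \frac{2753}{256} \approx -10.754$)
$f = 9 - \frac{7 i \sqrt{897}}{23}$ ($f = 9 - \sqrt{-85 + 2 \cdot 22 \frac{1}{1 + 22}} = 9 - \sqrt{-85 + 2 \cdot 22 \cdot \frac{1}{23}} = 9 - \sqrt{-85 + \frac{44}{23}} = 9 - \sqrt{- \frac{1911}{23}} = 9 - \frac{7 i \sqrt{897}}{23} \approx 9.0 - 9.1152 i$)
$f - w = \left(9 - \frac{7 i \sqrt{897}}{23}\right) - - \frac{2753}{256} = \left(9 - \frac{7 i \sqrt{897}}{23}\right) + \frac{2753}{256} = \frac{5057}{256} - \frac{7 i \sqrt{897}}{23}$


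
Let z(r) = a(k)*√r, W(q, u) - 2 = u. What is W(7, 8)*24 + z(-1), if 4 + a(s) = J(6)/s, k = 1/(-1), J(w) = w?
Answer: 240 - 10*I ≈ 240.0 - 10.0*I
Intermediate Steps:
k = -1
W(q, u) = 2 + u
a(s) = -4 + 6/s
z(r) = -10*√r (z(r) = (-4 + 6/(-1))*√r = (-4 + 6*(-1))*√r = (-4 - 6)*√r = -10*√r)
W(7, 8)*24 + z(-1) = (2 + 8)*24 - 10*I = 10*24 - 10*I = 240 - 10*I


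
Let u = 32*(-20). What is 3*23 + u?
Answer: -571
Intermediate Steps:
u = -640
3*23 + u = 3*23 - 640 = 69 - 640 = -571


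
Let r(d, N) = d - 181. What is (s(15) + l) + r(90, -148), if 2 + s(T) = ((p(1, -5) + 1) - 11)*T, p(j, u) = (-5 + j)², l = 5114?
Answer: 5111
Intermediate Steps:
r(d, N) = -181 + d
s(T) = -2 + 6*T (s(T) = -2 + (((-5 + 1)² + 1) - 11)*T = -2 + (((-4)² + 1) - 11)*T = -2 + ((16 + 1) - 11)*T = -2 + (17 - 11)*T = -2 + 6*T)
(s(15) + l) + r(90, -148) = ((-2 + 6*15) + 5114) + (-181 + 90) = ((-2 + 90) + 5114) - 91 = (88 + 5114) - 91 = 5202 - 91 = 5111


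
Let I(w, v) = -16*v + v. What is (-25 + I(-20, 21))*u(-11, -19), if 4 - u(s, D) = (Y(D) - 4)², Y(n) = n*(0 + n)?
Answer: 43331300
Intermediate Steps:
Y(n) = n² (Y(n) = n*n = n²)
I(w, v) = -15*v
u(s, D) = 4 - (-4 + D²)² (u(s, D) = 4 - (D² - 4)² = 4 - (-4 + D²)²)
(-25 + I(-20, 21))*u(-11, -19) = (-25 - 15*21)*(4 - (-4 + (-19)²)²) = (-25 - 315)*(4 - (-4 + 361)²) = -340*(4 - 1*357²) = -340*(4 - 1*127449) = -340*(4 - 127449) = -340*(-127445) = 43331300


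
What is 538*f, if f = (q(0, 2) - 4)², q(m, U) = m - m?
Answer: 8608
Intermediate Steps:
q(m, U) = 0
f = 16 (f = (0 - 4)² = (-4)² = 16)
538*f = 538*16 = 8608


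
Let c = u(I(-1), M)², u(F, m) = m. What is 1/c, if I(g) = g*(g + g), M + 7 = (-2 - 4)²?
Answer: 1/841 ≈ 0.0011891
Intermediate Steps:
M = 29 (M = -7 + (-2 - 4)² = -7 + (-6)² = -7 + 36 = 29)
I(g) = 2*g² (I(g) = g*(2*g) = 2*g²)
c = 841 (c = 29² = 841)
1/c = 1/841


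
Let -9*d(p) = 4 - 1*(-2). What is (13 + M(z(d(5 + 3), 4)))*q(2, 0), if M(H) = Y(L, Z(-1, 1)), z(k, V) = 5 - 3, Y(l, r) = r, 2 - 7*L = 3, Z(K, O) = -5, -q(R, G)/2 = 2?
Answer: -32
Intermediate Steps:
q(R, G) = -4 (q(R, G) = -2*2 = -4)
L = -1/7 (L = 2/7 - 1/7*3 = 2/7 - 3/7 = -1/7 ≈ -0.14286)
d(p) = -2/3 (d(p) = -(4 - 1*(-2))/9 = -(4 + 2)/9 = -1/9*6 = -2/3)
z(k, V) = 2
M(H) = -5
(13 + M(z(d(5 + 3), 4)))*q(2, 0) = (13 - 5)*(-4) = 8*(-4) = -32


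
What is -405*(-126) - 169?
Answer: 50861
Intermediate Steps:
-405*(-126) - 169 = 51030 - 169 = 50861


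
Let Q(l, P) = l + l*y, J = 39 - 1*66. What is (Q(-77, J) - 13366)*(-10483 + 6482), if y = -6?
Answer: 51936981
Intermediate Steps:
J = -27 (J = 39 - 66 = -27)
Q(l, P) = -5*l (Q(l, P) = l + l*(-6) = l - 6*l = -5*l)
(Q(-77, J) - 13366)*(-10483 + 6482) = (-5*(-77) - 13366)*(-10483 + 6482) = (385 - 13366)*(-4001) = -12981*(-4001) = 51936981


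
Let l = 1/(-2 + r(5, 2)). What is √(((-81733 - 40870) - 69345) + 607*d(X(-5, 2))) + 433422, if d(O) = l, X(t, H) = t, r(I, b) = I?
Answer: 433422 + I*√1725711/3 ≈ 4.3342e+5 + 437.89*I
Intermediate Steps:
l = ⅓ (l = 1/(-2 + 5) = 1/3 = ⅓ ≈ 0.33333)
d(O) = ⅓
√(((-81733 - 40870) - 69345) + 607*d(X(-5, 2))) + 433422 = √(((-81733 - 40870) - 69345) + 607*(⅓)) + 433422 = √((-122603 - 69345) + 607/3) + 433422 = √(-191948 + 607/3) + 433422 = √(-575237/3) + 433422 = I*√1725711/3 + 433422 = 433422 + I*√1725711/3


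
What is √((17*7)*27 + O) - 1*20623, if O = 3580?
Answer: -20623 + √6793 ≈ -20541.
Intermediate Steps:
√((17*7)*27 + O) - 1*20623 = √((17*7)*27 + 3580) - 1*20623 = √(119*27 + 3580) - 20623 = √(3213 + 3580) - 20623 = √6793 - 20623 = -20623 + √6793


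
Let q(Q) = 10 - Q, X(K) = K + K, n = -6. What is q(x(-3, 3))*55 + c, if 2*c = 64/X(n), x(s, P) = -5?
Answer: 2467/3 ≈ 822.33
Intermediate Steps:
X(K) = 2*K
c = -8/3 (c = (64/((2*(-6))))/2 = (64/(-12))/2 = (64*(-1/12))/2 = (½)*(-16/3) = -8/3 ≈ -2.6667)
q(x(-3, 3))*55 + c = (10 - 1*(-5))*55 - 8/3 = (10 + 5)*55 - 8/3 = 15*55 - 8/3 = 825 - 8/3 = 2467/3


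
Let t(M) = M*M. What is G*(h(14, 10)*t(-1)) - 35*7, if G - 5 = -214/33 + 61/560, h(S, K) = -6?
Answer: -729173/3080 ≈ -236.74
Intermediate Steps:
t(M) = M²
G = -25427/18480 (G = 5 + (-214/33 + 61/560) = 5 - 117827/18480 = -25427/18480 ≈ -1.3759)
G*(h(14, 10)*t(-1)) - 35*7 = -(-25427)*(-1)²/3080 - 35*7 = -(-25427)/3080 - 245 = -25427/18480*(-6) - 245 = 25427/3080 - 245 = -729173/3080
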